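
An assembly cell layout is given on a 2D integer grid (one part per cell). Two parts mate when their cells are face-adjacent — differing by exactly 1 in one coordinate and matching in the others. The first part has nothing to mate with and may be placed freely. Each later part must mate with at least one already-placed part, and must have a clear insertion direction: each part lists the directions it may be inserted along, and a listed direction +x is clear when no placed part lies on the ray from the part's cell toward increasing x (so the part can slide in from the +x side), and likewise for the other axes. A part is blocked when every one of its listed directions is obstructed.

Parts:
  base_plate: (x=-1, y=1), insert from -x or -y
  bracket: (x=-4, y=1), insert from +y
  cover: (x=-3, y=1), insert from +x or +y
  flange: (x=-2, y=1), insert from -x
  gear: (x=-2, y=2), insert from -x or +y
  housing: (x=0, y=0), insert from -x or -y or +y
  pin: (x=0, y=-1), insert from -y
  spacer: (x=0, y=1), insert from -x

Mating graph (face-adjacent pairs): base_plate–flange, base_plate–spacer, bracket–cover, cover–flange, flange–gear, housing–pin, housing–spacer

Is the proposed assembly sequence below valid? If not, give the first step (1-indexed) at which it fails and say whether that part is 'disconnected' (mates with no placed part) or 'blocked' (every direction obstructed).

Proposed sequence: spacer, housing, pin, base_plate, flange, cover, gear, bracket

1. spacer@(0, 1) [-x clear] — {spacer}
2. housing@(0, 0) [-x clear] — {housing, spacer}
3. pin@(0, -1) [-y clear] — {housing, pin, spacer}
4. base_plate@(-1, 1) [-x clear] — {base_plate, housing, pin, spacer}
5. flange@(-2, 1) [-x clear] — {base_plate, flange, housing, pin, spacer}
6. cover@(-3, 1) [+y clear] — {base_plate, cover, flange, housing, pin, spacer}
7. gear@(-2, 2) [-x clear] — {base_plate, cover, flange, gear, housing, pin, spacer}
8. bracket@(-4, 1) [+y clear] — {base_plate, bracket, cover, flange, gear, housing, pin, spacer}

Valid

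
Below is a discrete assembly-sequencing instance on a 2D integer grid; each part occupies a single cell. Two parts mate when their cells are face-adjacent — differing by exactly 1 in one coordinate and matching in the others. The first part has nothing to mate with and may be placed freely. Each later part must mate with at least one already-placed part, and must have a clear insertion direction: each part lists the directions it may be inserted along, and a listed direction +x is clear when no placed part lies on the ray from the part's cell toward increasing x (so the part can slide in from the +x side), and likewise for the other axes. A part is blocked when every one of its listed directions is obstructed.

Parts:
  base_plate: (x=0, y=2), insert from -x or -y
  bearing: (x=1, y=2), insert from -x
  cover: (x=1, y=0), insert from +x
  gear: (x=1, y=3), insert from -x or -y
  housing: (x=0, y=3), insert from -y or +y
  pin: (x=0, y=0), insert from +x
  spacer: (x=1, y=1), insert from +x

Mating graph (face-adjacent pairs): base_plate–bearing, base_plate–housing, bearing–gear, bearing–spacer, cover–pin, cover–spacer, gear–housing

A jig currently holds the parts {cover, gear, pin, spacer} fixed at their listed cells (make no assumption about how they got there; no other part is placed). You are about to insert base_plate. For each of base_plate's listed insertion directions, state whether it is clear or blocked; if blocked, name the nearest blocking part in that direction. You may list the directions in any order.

-x: clear; -y: blocked by pin

-x: ray from base_plate(0, 2) has no placed part ⇒ clear
-y: nearest on ray is pin@(0, 0) ⇒ blocked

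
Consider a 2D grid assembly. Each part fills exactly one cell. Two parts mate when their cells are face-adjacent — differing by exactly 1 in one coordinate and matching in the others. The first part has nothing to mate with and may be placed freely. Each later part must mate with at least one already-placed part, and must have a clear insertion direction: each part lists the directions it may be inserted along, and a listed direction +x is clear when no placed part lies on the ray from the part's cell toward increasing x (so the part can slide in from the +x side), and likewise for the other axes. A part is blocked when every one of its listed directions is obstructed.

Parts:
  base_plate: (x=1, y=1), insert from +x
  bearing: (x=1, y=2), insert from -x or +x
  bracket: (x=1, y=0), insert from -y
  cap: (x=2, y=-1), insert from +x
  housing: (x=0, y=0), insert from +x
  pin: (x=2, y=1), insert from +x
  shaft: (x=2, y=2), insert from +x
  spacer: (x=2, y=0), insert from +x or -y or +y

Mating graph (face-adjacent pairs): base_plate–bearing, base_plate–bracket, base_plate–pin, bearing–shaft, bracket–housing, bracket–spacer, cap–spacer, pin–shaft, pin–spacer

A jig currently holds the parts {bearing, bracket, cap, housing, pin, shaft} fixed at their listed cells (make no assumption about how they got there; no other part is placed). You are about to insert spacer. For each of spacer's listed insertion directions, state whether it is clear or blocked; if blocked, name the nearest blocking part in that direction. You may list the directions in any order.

+x: ray from spacer(2, 0) has no placed part ⇒ clear
-y: nearest on ray is cap@(2, -1) ⇒ blocked
+y: nearest on ray is pin@(2, 1) ⇒ blocked

+x: clear; +y: blocked by pin; -y: blocked by cap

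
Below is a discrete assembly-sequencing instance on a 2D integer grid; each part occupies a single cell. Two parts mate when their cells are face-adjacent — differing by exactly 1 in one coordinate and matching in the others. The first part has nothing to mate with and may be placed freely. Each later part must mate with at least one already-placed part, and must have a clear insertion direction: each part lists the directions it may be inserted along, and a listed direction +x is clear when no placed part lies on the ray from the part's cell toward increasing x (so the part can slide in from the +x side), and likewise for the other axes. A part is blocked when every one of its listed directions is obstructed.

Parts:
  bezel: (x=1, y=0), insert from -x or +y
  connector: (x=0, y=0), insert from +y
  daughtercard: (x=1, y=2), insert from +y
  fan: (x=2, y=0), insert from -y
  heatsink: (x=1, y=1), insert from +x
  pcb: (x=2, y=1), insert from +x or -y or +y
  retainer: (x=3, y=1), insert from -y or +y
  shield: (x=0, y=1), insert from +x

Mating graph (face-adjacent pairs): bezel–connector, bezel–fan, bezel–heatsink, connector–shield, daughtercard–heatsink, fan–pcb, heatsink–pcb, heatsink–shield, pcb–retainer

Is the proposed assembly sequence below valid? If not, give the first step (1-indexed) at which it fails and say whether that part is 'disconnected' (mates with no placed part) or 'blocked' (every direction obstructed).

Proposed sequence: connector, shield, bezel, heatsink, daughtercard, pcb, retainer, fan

1. connector@(0, 0) [+y clear] — {connector}
2. shield@(0, 1) [+x clear] — {connector, shield}
3. bezel@(1, 0) [+y clear] — {bezel, connector, shield}
4. heatsink@(1, 1) [+x clear] — {bezel, connector, heatsink, shield}
5. daughtercard@(1, 2) [+y clear] — {bezel, connector, daughtercard, heatsink, shield}
6. pcb@(2, 1) [+x clear] — {bezel, connector, daughtercard, heatsink, pcb, shield}
7. retainer@(3, 1) [-y clear] — {bezel, connector, daughtercard, heatsink, pcb, retainer, shield}
8. fan@(2, 0) [-y clear] — {bezel, connector, daughtercard, fan, heatsink, pcb, retainer, shield}

Valid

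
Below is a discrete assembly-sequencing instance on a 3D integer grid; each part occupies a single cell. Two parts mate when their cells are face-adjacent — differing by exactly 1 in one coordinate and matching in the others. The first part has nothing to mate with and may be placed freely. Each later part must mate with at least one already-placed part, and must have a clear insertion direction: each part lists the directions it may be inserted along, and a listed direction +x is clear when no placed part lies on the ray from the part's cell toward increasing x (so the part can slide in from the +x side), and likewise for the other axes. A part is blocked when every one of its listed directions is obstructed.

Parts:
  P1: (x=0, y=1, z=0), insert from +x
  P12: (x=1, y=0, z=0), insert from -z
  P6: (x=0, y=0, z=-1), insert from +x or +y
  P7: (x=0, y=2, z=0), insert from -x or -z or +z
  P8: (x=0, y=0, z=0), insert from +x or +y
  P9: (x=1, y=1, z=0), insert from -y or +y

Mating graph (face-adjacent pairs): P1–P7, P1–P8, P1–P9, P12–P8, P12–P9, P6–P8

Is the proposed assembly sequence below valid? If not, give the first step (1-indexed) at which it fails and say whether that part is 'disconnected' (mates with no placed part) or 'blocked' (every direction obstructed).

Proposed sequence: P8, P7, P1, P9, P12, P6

1. P8@(0, 0, 0) [+x clear] — {P8}
2. P7@(0, 2, 0) — no placed neighbour ⇒ disconnected

Invalid at step 2 (disconnected)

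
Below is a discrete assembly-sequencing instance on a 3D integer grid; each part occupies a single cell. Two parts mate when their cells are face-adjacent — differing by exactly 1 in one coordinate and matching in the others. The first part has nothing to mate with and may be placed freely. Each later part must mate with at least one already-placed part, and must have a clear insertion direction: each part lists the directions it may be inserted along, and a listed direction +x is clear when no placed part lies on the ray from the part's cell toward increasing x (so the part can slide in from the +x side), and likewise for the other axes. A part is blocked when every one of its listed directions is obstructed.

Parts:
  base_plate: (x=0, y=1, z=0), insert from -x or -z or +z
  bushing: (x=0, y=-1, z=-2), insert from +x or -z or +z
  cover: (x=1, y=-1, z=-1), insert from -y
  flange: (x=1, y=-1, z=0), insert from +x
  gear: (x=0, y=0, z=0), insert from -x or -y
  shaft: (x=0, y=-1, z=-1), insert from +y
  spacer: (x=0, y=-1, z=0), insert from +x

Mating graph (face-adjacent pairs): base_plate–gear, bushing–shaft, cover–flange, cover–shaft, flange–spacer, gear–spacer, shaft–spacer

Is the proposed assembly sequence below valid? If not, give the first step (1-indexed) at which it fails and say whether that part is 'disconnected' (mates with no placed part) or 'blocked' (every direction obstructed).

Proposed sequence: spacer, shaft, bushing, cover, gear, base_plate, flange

1. spacer@(0, -1, 0) [+x clear] — {spacer}
2. shaft@(0, -1, -1) [+y clear] — {shaft, spacer}
3. bushing@(0, -1, -2) [+x clear] — {bushing, shaft, spacer}
4. cover@(1, -1, -1) [-y clear] — {bushing, cover, shaft, spacer}
5. gear@(0, 0, 0) [-x clear] — {bushing, cover, gear, shaft, spacer}
6. base_plate@(0, 1, 0) [-x clear] — {base_plate, bushing, cover, gear, shaft, spacer}
7. flange@(1, -1, 0) [+x clear] — {base_plate, bushing, cover, flange, gear, shaft, spacer}

Valid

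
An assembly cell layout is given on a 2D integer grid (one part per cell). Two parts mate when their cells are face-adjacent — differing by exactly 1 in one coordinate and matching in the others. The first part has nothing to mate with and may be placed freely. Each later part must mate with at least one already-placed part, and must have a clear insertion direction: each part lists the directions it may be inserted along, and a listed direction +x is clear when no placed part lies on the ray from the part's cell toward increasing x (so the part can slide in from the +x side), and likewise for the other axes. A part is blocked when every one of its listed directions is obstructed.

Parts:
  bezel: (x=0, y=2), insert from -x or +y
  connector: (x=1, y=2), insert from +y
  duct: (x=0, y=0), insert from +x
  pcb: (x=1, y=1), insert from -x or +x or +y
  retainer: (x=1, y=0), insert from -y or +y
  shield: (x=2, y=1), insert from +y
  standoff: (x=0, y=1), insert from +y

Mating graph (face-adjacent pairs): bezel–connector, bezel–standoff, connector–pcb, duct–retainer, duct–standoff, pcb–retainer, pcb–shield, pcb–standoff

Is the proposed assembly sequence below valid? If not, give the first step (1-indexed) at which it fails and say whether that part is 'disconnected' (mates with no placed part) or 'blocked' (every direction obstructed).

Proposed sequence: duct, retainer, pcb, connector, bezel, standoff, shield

1. duct@(0, 0) [+x clear] — {duct}
2. retainer@(1, 0) [-y clear] — {duct, retainer}
3. pcb@(1, 1) [-x clear] — {duct, pcb, retainer}
4. connector@(1, 2) [+y clear] — {connector, duct, pcb, retainer}
5. bezel@(0, 2) [-x clear] — {bezel, connector, duct, pcb, retainer}
6. standoff@(0, 1) — +y all obstructed ⇒ blocked

Invalid at step 6 (blocked)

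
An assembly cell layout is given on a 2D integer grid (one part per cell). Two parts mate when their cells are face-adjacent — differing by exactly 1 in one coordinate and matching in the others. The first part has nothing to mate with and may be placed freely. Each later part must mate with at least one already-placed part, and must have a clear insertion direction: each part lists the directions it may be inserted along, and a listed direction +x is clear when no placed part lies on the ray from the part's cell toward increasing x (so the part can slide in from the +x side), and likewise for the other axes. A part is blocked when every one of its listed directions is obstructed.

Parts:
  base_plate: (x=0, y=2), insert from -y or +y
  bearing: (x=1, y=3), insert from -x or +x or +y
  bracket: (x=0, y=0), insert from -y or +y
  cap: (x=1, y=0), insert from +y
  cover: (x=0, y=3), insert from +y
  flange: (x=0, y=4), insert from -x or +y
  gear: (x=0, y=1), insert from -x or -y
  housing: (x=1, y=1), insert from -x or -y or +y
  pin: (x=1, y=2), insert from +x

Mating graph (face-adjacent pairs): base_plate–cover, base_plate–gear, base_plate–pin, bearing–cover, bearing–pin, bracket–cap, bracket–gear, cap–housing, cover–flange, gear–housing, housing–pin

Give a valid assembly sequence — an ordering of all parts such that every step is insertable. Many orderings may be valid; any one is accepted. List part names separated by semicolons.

1. cover@(0, 3) [+y clear] — {cover}
2. flange@(0, 4) [-x clear] — {cover, flange}
3. base_plate@(0, 2) [-y clear] — {base_plate, cover, flange}
4. gear@(0, 1) [-x clear] — {base_plate, cover, flange, gear}
5. bracket@(0, 0) [-y clear] — {base_plate, bracket, cover, flange, gear}
6. cap@(1, 0) [+y clear] — {base_plate, bracket, cap, cover, flange, gear}
7. housing@(1, 1) [+y clear] — {base_plate, bracket, cap, cover, flange, gear, housing}
8. pin@(1, 2) [+x clear] — {base_plate, bracket, cap, cover, flange, gear, housing, pin}
9. bearing@(1, 3) [+x clear] — {base_plate, bearing, bracket, cap, cover, flange, gear, housing, pin}

cover; flange; base_plate; gear; bracket; cap; housing; pin; bearing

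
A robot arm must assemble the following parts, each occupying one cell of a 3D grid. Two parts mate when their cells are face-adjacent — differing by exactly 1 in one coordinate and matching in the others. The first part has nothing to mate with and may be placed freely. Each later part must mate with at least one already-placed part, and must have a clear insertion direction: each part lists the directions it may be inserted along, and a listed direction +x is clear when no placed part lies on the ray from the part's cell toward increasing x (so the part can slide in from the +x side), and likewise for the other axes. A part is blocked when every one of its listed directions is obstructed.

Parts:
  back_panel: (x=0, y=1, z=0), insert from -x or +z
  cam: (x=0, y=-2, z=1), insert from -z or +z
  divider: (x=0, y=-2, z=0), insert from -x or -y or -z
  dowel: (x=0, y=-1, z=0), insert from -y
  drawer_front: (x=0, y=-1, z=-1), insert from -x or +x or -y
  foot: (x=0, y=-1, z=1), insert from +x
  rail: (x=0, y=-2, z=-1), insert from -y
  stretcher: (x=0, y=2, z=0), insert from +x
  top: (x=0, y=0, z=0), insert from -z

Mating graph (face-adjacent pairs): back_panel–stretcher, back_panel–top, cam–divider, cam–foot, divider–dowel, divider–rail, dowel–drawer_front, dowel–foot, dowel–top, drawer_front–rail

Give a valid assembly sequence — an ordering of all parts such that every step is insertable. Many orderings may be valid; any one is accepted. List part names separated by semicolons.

1. drawer_front@(0, -1, -1) [-x clear] — {drawer_front}
2. rail@(0, -2, -1) [-y clear] — {drawer_front, rail}
3. dowel@(0, -1, 0) [-y clear] — {dowel, drawer_front, rail}
4. divider@(0, -2, 0) [-x clear] — {divider, dowel, drawer_front, rail}
5. cam@(0, -2, 1) [+z clear] — {cam, divider, dowel, drawer_front, rail}
6. top@(0, 0, 0) [-z clear] — {cam, divider, dowel, drawer_front, rail, top}
7. foot@(0, -1, 1) [+x clear] — {cam, divider, dowel, drawer_front, foot, rail, top}
8. back_panel@(0, 1, 0) [-x clear] — {back_panel, cam, divider, dowel, drawer_front, foot, rail, top}
9. stretcher@(0, 2, 0) [+x clear] — {back_panel, cam, divider, dowel, drawer_front, foot, rail, stretcher, top}

drawer_front; rail; dowel; divider; cam; top; foot; back_panel; stretcher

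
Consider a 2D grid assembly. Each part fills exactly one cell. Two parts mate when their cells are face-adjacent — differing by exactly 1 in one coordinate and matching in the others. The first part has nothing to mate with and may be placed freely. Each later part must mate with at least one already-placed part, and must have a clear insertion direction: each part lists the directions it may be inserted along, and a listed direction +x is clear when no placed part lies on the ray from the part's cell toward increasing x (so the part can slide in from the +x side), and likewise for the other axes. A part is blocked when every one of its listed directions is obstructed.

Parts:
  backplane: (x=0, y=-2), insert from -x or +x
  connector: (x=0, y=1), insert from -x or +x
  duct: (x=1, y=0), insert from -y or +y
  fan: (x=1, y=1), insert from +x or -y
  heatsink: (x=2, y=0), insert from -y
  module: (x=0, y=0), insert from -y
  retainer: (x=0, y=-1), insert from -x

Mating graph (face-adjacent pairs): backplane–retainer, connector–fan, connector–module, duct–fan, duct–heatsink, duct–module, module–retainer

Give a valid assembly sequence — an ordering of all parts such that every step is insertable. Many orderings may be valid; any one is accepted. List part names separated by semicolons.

connector; fan; duct; heatsink; module; retainer; backplane

1. connector@(0, 1) [-x clear] — {connector}
2. fan@(1, 1) [+x clear] — {connector, fan}
3. duct@(1, 0) [-y clear] — {connector, duct, fan}
4. heatsink@(2, 0) [-y clear] — {connector, duct, fan, heatsink}
5. module@(0, 0) [-y clear] — {connector, duct, fan, heatsink, module}
6. retainer@(0, -1) [-x clear] — {connector, duct, fan, heatsink, module, retainer}
7. backplane@(0, -2) [-x clear] — {backplane, connector, duct, fan, heatsink, module, retainer}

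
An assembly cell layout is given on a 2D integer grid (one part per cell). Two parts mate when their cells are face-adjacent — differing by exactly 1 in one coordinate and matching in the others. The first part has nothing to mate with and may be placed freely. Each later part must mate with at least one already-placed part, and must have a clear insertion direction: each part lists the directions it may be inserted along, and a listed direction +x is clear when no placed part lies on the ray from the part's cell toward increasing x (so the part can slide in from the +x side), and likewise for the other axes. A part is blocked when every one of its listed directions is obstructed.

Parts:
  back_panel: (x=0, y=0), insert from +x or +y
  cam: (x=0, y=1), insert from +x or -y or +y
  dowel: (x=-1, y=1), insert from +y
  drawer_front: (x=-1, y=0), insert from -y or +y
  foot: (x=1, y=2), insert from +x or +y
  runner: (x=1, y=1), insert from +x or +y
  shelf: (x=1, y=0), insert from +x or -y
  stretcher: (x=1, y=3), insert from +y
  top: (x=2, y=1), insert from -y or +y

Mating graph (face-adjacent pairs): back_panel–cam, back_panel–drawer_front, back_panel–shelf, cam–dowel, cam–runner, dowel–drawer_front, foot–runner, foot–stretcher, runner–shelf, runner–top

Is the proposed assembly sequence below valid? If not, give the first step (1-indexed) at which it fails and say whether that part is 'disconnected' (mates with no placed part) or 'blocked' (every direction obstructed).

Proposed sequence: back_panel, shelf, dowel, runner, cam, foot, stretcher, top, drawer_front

1. back_panel@(0, 0) [+x clear] — {back_panel}
2. shelf@(1, 0) [+x clear] — {back_panel, shelf}
3. dowel@(-1, 1) — no placed neighbour ⇒ disconnected

Invalid at step 3 (disconnected)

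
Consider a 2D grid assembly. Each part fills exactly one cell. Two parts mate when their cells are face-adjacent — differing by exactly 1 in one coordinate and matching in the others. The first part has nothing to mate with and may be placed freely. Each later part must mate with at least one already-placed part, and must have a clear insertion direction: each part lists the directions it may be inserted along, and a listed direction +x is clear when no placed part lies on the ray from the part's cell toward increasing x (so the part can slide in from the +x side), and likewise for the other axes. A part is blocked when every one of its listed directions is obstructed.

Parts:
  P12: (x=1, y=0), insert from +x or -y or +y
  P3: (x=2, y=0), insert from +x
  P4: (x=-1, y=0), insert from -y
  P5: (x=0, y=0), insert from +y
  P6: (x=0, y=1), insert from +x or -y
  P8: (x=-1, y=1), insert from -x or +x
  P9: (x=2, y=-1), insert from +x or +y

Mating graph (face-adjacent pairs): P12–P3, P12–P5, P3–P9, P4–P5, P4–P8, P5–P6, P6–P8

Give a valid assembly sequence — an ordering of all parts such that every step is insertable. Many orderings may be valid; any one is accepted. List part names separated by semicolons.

1. P5@(0, 0) [+y clear] — {P5}
2. P12@(1, 0) [+x clear] — {P12, P5}
3. P4@(-1, 0) [-y clear] — {P12, P4, P5}
4. P3@(2, 0) [+x clear] — {P12, P3, P4, P5}
5. P6@(0, 1) [+x clear] — {P12, P3, P4, P5, P6}
6. P9@(2, -1) [+x clear] — {P12, P3, P4, P5, P6, P9}
7. P8@(-1, 1) [-x clear] — {P12, P3, P4, P5, P6, P8, P9}

P5; P12; P4; P3; P6; P9; P8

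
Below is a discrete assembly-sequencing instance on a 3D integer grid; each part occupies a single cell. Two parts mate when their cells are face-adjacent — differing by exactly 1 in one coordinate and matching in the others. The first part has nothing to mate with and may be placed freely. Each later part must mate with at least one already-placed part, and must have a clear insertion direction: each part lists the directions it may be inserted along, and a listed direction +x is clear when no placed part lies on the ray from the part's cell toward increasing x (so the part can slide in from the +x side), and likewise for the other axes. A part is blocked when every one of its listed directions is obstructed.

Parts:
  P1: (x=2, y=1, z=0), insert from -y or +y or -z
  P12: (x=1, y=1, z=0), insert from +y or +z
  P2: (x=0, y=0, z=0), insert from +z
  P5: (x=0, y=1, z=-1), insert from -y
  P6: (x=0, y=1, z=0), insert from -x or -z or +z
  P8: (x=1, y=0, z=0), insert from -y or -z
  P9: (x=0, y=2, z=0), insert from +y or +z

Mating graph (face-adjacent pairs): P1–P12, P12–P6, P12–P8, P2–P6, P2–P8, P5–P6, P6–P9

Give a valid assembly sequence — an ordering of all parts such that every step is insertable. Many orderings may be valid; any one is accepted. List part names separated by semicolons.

P5; P6; P9; P12; P2; P1; P8

1. P5@(0, 1, -1) [-y clear] — {P5}
2. P6@(0, 1, 0) [-x clear] — {P5, P6}
3. P9@(0, 2, 0) [+y clear] — {P5, P6, P9}
4. P12@(1, 1, 0) [+y clear] — {P12, P5, P6, P9}
5. P2@(0, 0, 0) [+z clear] — {P12, P2, P5, P6, P9}
6. P1@(2, 1, 0) [-y clear] — {P1, P12, P2, P5, P6, P9}
7. P8@(1, 0, 0) [-y clear] — {P1, P12, P2, P5, P6, P8, P9}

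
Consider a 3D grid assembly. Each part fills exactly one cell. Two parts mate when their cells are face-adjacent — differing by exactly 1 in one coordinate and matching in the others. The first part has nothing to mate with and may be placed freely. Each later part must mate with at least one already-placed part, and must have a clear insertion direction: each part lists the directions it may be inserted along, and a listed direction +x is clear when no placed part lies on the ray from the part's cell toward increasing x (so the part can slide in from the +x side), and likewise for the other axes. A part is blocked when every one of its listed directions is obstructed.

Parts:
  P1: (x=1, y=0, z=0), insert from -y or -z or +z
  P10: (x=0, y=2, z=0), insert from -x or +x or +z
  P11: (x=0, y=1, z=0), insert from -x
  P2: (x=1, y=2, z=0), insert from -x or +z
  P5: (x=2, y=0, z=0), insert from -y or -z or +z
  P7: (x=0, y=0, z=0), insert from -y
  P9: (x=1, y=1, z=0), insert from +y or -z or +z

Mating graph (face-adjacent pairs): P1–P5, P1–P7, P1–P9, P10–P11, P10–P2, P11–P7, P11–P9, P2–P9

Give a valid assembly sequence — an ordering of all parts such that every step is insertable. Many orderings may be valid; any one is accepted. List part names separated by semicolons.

1. P7@(0, 0, 0) [-y clear] — {P7}
2. P1@(1, 0, 0) [-y clear] — {P1, P7}
3. P9@(1, 1, 0) [+y clear] — {P1, P7, P9}
4. P2@(1, 2, 0) [-x clear] — {P1, P2, P7, P9}
5. P10@(0, 2, 0) [-x clear] — {P1, P10, P2, P7, P9}
6. P5@(2, 0, 0) [-y clear] — {P1, P10, P2, P5, P7, P9}
7. P11@(0, 1, 0) [-x clear] — {P1, P10, P11, P2, P5, P7, P9}

P7; P1; P9; P2; P10; P5; P11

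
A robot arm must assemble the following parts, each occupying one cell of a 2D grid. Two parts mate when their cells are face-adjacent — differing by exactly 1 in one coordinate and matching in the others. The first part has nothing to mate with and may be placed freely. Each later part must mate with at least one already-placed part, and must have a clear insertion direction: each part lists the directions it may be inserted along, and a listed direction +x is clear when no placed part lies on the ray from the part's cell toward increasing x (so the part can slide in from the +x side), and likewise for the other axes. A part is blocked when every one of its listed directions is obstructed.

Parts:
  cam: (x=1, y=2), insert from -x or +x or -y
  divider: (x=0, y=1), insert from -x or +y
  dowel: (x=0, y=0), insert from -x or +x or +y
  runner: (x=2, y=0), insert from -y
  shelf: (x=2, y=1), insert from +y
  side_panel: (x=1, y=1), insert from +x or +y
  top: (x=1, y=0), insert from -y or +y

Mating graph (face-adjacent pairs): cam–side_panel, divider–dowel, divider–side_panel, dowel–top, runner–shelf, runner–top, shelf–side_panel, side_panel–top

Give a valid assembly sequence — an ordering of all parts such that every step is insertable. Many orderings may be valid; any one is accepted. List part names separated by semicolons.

1. runner@(2, 0) [-y clear] — {runner}
2. shelf@(2, 1) [+y clear] — {runner, shelf}
3. top@(1, 0) [-y clear] — {runner, shelf, top}
4. dowel@(0, 0) [-x clear] — {dowel, runner, shelf, top}
5. divider@(0, 1) [-x clear] — {divider, dowel, runner, shelf, top}
6. side_panel@(1, 1) [+y clear] — {divider, dowel, runner, shelf, side_panel, top}
7. cam@(1, 2) [-x clear] — {cam, divider, dowel, runner, shelf, side_panel, top}

runner; shelf; top; dowel; divider; side_panel; cam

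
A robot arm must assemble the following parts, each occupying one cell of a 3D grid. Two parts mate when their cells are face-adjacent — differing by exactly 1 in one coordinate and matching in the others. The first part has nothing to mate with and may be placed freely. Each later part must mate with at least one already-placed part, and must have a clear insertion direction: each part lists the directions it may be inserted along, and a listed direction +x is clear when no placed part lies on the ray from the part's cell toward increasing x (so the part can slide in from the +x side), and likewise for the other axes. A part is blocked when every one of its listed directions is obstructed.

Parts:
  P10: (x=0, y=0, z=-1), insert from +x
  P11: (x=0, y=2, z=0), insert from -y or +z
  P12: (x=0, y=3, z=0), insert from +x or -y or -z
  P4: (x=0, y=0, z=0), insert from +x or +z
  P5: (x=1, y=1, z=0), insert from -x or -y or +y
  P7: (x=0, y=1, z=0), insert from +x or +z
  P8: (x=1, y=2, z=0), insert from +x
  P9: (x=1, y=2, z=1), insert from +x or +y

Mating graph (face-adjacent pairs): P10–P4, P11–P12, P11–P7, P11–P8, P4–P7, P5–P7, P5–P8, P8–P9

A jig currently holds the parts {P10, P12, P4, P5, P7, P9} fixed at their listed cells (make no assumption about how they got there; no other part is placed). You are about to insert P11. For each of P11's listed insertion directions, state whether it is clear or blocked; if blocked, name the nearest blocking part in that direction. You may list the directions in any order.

+z: clear; -y: blocked by P7

-y: nearest on ray is P7@(0, 1, 0) ⇒ blocked
+z: ray from P11(0, 2, 0) has no placed part ⇒ clear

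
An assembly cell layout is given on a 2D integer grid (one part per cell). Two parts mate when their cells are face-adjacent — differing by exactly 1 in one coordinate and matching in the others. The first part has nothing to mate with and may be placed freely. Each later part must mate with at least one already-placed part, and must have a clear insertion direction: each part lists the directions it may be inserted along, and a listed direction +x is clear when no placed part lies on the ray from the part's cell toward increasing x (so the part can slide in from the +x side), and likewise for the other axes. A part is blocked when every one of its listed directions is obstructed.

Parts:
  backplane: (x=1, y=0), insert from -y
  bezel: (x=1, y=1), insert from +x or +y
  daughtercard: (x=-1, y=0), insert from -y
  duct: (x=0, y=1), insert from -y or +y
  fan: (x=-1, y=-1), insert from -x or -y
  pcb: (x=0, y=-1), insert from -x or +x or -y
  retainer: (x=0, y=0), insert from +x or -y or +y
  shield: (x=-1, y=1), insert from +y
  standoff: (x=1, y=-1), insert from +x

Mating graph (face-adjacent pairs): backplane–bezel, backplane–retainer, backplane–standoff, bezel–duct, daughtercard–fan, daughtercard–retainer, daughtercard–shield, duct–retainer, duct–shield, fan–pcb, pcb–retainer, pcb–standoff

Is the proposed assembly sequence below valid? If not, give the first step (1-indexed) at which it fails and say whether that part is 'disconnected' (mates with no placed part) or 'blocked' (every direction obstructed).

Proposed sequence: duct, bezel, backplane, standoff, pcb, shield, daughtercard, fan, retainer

1. duct@(0, 1) [-y clear] — {duct}
2. bezel@(1, 1) [+x clear] — {bezel, duct}
3. backplane@(1, 0) [-y clear] — {backplane, bezel, duct}
4. standoff@(1, -1) [+x clear] — {backplane, bezel, duct, standoff}
5. pcb@(0, -1) [-x clear] — {backplane, bezel, duct, pcb, standoff}
6. shield@(-1, 1) [+y clear] — {backplane, bezel, duct, pcb, shield, standoff}
7. daughtercard@(-1, 0) [-y clear] — {backplane, bezel, daughtercard, duct, pcb, shield, standoff}
8. fan@(-1, -1) [-x clear] — {backplane, bezel, daughtercard, duct, fan, pcb, shield, standoff}
9. retainer@(0, 0) — +x/-y/+y all obstructed ⇒ blocked

Invalid at step 9 (blocked)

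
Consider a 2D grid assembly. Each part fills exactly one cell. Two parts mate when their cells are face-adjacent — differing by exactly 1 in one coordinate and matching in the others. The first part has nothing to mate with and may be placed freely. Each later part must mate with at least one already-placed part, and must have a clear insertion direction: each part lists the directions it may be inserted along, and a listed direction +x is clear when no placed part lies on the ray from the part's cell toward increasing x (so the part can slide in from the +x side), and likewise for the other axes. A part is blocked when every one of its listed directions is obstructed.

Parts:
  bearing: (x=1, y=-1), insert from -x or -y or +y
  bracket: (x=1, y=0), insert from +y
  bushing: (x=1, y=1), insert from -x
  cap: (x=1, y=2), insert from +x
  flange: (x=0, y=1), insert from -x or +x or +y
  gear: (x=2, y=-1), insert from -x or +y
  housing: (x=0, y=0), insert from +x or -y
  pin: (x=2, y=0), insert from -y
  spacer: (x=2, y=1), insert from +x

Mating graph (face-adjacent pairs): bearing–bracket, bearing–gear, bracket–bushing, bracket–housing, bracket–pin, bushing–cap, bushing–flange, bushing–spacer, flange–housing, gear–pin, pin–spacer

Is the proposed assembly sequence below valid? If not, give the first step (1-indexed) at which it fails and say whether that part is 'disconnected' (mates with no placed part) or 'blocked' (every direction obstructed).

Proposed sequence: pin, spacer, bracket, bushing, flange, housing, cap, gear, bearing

1. pin@(2, 0) [-y clear] — {pin}
2. spacer@(2, 1) [+x clear] — {pin, spacer}
3. bracket@(1, 0) [+y clear] — {bracket, pin, spacer}
4. bushing@(1, 1) [-x clear] — {bracket, bushing, pin, spacer}
5. flange@(0, 1) [-x clear] — {bracket, bushing, flange, pin, spacer}
6. housing@(0, 0) [-y clear] — {bracket, bushing, flange, housing, pin, spacer}
7. cap@(1, 2) [+x clear] — {bracket, bushing, cap, flange, housing, pin, spacer}
8. gear@(2, -1) [-x clear] — {bracket, bushing, cap, flange, gear, housing, pin, spacer}
9. bearing@(1, -1) [-x clear] — {bearing, bracket, bushing, cap, flange, gear, housing, pin, spacer}

Valid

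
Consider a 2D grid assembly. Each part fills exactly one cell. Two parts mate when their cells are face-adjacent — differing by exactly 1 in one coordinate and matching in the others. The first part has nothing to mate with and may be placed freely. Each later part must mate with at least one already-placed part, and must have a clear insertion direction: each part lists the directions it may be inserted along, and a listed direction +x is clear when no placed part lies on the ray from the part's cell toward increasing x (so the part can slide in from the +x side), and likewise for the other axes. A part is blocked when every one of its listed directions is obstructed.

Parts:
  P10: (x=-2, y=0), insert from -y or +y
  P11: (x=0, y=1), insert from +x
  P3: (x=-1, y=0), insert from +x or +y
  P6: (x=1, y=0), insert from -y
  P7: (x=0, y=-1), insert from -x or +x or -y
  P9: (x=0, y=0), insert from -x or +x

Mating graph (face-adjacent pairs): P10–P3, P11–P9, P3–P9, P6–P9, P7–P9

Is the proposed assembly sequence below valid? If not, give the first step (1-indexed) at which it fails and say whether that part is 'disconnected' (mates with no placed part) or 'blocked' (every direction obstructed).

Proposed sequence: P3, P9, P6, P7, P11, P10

Valid

1. P3@(-1, 0) [+x clear] — {P3}
2. P9@(0, 0) [+x clear] — {P3, P9}
3. P6@(1, 0) [-y clear] — {P3, P6, P9}
4. P7@(0, -1) [-x clear] — {P3, P6, P7, P9}
5. P11@(0, 1) [+x clear] — {P11, P3, P6, P7, P9}
6. P10@(-2, 0) [-y clear] — {P10, P11, P3, P6, P7, P9}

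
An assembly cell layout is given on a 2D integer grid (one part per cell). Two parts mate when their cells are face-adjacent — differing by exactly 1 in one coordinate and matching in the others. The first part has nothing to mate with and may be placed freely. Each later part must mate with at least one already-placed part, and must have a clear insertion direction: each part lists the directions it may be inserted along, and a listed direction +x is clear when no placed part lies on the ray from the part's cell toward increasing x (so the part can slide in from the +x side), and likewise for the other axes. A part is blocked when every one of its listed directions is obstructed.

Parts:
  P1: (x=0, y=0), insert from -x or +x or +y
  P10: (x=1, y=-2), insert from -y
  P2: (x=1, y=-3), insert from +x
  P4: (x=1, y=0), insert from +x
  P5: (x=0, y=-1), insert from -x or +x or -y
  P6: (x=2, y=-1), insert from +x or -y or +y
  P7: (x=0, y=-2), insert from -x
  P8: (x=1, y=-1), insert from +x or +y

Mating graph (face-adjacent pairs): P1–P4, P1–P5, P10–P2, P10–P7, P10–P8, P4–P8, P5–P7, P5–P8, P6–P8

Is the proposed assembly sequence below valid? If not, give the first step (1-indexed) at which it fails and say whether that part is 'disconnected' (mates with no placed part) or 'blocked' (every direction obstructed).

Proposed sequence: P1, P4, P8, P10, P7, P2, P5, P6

1. P1@(0, 0) [-x clear] — {P1}
2. P4@(1, 0) [+x clear] — {P1, P4}
3. P8@(1, -1) [+x clear] — {P1, P4, P8}
4. P10@(1, -2) [-y clear] — {P1, P10, P4, P8}
5. P7@(0, -2) [-x clear] — {P1, P10, P4, P7, P8}
6. P2@(1, -3) [+x clear] — {P1, P10, P2, P4, P7, P8}
7. P5@(0, -1) [-x clear] — {P1, P10, P2, P4, P5, P7, P8}
8. P6@(2, -1) [+x clear] — {P1, P10, P2, P4, P5, P6, P7, P8}

Valid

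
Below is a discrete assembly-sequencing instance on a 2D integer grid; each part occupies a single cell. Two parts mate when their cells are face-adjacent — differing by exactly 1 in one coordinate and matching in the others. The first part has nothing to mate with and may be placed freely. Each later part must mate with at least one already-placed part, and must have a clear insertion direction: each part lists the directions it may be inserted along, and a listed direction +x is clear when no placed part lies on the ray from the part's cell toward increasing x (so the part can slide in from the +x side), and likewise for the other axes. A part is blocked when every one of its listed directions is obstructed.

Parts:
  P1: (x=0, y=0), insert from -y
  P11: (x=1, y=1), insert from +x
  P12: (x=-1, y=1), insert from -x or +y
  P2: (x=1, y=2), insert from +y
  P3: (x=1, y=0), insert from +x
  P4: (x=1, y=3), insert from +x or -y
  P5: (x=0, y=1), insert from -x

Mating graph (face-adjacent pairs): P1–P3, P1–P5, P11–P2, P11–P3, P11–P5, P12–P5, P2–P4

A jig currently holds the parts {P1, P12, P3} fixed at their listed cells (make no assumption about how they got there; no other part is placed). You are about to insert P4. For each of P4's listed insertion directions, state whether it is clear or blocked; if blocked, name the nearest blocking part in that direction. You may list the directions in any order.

+x: ray from P4(1, 3) has no placed part ⇒ clear
-y: nearest on ray is P3@(1, 0) ⇒ blocked

+x: clear; -y: blocked by P3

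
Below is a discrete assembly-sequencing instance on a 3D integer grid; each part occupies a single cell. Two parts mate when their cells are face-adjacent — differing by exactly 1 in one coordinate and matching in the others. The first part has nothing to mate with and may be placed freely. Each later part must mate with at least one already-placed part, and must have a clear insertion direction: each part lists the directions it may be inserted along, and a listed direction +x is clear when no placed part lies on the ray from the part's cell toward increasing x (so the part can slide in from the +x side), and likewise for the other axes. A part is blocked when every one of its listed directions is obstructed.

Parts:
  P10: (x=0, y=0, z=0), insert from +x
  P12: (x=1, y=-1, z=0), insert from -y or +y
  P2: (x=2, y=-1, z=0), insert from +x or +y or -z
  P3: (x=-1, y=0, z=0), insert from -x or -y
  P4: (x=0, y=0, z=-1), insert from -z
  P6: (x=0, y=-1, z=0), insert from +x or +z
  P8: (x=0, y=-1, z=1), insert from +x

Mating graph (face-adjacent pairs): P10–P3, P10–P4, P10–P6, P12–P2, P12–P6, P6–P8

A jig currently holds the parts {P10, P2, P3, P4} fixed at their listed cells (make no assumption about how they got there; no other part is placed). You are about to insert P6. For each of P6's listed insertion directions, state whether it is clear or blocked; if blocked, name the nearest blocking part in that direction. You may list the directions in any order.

+x: blocked by P2; +z: clear

+x: nearest on ray is P2@(2, -1, 0) ⇒ blocked
+z: ray from P6(0, -1, 0) has no placed part ⇒ clear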